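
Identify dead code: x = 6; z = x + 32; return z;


x is read by z's definition; z is returned
No dead code


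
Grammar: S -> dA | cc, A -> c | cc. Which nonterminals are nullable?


A nonterminal is nullable iff some alternative derives ε (directly, or every symbol in it is nullable)
Nullable: {}


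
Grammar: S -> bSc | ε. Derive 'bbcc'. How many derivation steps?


Derivation: S => bSc => bbScc => bbcc
Steps: 3


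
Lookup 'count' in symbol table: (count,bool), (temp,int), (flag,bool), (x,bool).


Lookup 'count' → type bool


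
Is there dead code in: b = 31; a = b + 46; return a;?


b is read by a's definition; a is returned
No dead code


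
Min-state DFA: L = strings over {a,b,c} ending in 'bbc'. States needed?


Track the longest suffix of input matching a prefix of 'bbc': 4 classes (prefixes of length 0..3)
Minimal DFA: 4 states


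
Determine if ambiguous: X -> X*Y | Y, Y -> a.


precedence layered via separate nonterminal Y: deterministic
Unambiguous


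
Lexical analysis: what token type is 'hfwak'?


Pattern: letter/underscore followed by alphanumerics, not a keyword
Type: IDENTIFIER


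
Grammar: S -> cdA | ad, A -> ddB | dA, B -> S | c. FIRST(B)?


Per alternative of B: FIRST(S) = {a, c}; FIRST(c) = {c}
FIRST(B) = {a, c}


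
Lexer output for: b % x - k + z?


Scan left to right, longest-match per lexeme
Tokens: ID(b), OP(%), ID(x), OP(-), ID(k), OP(+), ID(z)


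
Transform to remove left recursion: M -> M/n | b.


Left-recursive alternatives: M/n; non-recursive: b
Introduce M': M -> bM', M' -> /nM' | ε


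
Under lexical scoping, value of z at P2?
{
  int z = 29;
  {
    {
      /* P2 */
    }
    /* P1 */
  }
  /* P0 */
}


P2's block does not declare z; resolves to the enclosing declaration at depth 0
z = 29


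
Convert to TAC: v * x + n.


Break into single-operator statements:
t1 = v * x
t2 = t1 + n


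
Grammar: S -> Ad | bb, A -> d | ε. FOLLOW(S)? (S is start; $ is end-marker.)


$ ∈ FOLLOW(S). For each A -> αBβ: add FIRST(β)\{ε} to FOLLOW(B); if β nullable, add FOLLOW(A).
FOLLOW(S) = {$}


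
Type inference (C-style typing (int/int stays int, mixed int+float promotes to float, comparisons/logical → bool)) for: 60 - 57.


Operand types: int - int
Rule: mixed int/float promotes to float; int/int stays int
Result type: int


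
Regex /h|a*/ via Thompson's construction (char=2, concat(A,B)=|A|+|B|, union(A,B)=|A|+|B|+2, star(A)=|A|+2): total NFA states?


Syntax tree has 2 char leaf(s), 1 union(s), 1 star(s)
chars contribute 2×2 = 4; each union adds +2; each star adds +2
Total: 4 + 2 + 2 = 8 states


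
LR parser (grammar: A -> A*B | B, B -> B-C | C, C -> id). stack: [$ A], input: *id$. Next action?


shift '*' to continue A -> A*B
Action: shift


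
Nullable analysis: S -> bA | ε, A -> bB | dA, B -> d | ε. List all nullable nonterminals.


A nonterminal is nullable iff some alternative derives ε (directly, or every symbol in it is nullable)
Nullable: {B, S}


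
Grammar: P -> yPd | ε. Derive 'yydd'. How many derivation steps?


Derivation: P => yPd => yyPdd => yydd
Steps: 3


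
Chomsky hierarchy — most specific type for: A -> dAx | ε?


Single nonterminal LHS, but d^n x^n is not regular
Classification: Type 2 (Context-Free)


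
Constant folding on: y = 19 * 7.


19 * 7 = 133 at compile time
Optimized: y = 133


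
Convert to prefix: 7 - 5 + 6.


left-to-right (same/higher precedence on left): tree is (+ (- 7 5) 6)
Prefix: + - 7 5 6


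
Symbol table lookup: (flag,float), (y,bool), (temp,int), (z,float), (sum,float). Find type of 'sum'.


Lookup 'sum' → type float


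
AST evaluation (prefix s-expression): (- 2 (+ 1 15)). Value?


Evaluate inner: (+ 1 15) = 16
Evaluate root: (- 2 16) = -14
Result: -14


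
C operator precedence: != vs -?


'-' is additive (level 9); '!=' is equality (level 6)
Higher level binds tighter
'-' has higher precedence than '!='


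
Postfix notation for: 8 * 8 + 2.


Left to right (same or higher precedence on left)
Postfix: 8 8 * 2 +


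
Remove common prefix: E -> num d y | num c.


Common prefix: 'num'
Factored: E -> num E', E' -> d y | c


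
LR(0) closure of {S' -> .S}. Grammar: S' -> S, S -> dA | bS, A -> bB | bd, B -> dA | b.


Start: S' -> .S
For each item with dot before a nonterminal B, add B -> .γ for every B-production
Closure: [S' -> .S, S -> .dA, S -> .bS]


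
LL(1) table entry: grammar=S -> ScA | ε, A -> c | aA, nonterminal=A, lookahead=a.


For [A, a]: 'a' ∈ FIRST(aA)
Entry: A -> aA


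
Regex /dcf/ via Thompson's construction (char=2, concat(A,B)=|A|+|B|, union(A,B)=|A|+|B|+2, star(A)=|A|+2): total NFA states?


Syntax tree has 3 char leaf(s), 0 union(s), 0 star(s)
chars contribute 3×2 = 6; each union adds +2; each star adds +2
Total: 6 + 0 + 0 = 6 states


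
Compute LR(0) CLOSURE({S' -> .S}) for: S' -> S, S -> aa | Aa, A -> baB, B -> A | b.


Start: S' -> .S
For each item with dot before a nonterminal B, add B -> .γ for every B-production
Closure: [S' -> .S, S -> .aa, S -> .Aa, A -> .baB]


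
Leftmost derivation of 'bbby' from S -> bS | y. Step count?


Derivation: S => bS => bbS => bbbS => bbby
Steps: 4


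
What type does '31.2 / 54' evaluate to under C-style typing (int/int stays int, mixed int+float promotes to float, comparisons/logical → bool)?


Operand types: float / int
Rule: mixed int/float promotes to float; int/int stays int
Result type: float


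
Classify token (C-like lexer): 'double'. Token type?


Pattern: reserved word
Type: KEYWORD


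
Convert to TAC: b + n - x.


Break into single-operator statements:
t1 = b + n
t2 = t1 - x


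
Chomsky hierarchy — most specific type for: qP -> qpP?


LHS has context (more than one symbol) and |LHS| ≤ |RHS|
Classification: Type 1 (Context-Sensitive)


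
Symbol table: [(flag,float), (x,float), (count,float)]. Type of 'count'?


Lookup 'count' → type float


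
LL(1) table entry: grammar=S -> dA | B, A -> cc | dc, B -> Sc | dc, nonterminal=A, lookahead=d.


For [A, d]: 'd' ∈ FIRST(dc)
Entry: A -> dc


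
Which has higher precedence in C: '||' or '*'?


'*' is multiplicative (level 10); '||' is logical OR (level 1)
Higher level binds tighter
'*' has higher precedence than '||'


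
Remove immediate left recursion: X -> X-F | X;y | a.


Left-recursive alternatives: X-F, X;y; non-recursive: a
Introduce X': X -> aX', X' -> -FX' | ;yX' | ε


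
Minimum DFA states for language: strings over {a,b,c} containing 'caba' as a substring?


KMP-style automaton: 4 progress states + 1 absorbing accept = 5
Minimal DFA: 5 states


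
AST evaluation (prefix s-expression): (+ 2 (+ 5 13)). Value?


Evaluate inner: (+ 5 13) = 18
Evaluate root: (+ 2 18) = 20
Result: 20


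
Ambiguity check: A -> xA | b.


right-linear, alternatives start with distinct terminals 'x' vs 'b': unique leftmost derivation
Unambiguous


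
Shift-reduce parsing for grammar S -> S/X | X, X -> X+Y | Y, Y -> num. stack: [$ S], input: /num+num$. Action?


shift '/' to continue S -> S/X
Action: shift


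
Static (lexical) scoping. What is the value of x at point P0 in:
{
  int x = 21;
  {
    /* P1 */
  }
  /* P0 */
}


x declared in the same block as P0
x = 21


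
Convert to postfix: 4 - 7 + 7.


Left to right (same or higher precedence on left)
Postfix: 4 7 - 7 +


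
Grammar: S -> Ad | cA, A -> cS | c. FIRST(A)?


Per alternative of A: FIRST(cS) = {c}; FIRST(c) = {c}
FIRST(A) = {c}


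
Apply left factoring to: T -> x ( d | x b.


Common prefix: 'x'
Factored: T -> x T', T' -> ( d | b


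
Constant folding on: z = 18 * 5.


18 * 5 = 90 at compile time
Optimized: z = 90


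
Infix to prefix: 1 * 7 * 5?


left-to-right (same/higher precedence on left): tree is (* (* 1 7) 5)
Prefix: * * 1 7 5


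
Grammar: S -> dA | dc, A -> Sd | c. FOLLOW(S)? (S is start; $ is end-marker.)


$ ∈ FOLLOW(S). For each A -> αBβ: add FIRST(β)\{ε} to FOLLOW(B); if β nullable, add FOLLOW(A).
FOLLOW(S) = {$, d}


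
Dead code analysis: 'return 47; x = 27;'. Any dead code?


statement follows a return and is unreachable
Dead: 'x = 27'


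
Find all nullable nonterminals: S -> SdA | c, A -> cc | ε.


A nonterminal is nullable iff some alternative derives ε (directly, or every symbol in it is nullable)
Nullable: {A}


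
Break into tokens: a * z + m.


Scan left to right, longest-match per lexeme
Tokens: ID(a), OP(*), ID(z), OP(+), ID(m)


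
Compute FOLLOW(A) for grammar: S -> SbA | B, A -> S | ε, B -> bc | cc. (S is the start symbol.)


$ ∈ FOLLOW(S). For each A -> αBβ: add FIRST(β)\{ε} to FOLLOW(B); if β nullable, add FOLLOW(A).
FOLLOW(A) = {$, b}


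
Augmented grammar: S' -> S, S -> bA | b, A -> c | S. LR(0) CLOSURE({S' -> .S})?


Start: S' -> .S
For each item with dot before a nonterminal B, add B -> .γ for every B-production
Closure: [S' -> .S, S -> .bA, S -> .b]


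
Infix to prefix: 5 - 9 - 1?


left-to-right (same/higher precedence on left): tree is (- (- 5 9) 1)
Prefix: - - 5 9 1


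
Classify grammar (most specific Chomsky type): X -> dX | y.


Right-linear: every RHS is a terminal or a terminal followed by one nonterminal
Classification: Type 3 (Regular)


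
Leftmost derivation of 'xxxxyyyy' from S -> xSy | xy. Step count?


Derivation: S => xSy => xxSyy => xxxSyyy => xxxxyyyy
Steps: 4


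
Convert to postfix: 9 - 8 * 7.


* has higher precedence, evaluate 8*7 first
Postfix: 9 8 7 * -


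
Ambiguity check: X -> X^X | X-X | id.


'id^id-id' has two parse trees (no precedence encoded between ^ and -)
Ambiguous


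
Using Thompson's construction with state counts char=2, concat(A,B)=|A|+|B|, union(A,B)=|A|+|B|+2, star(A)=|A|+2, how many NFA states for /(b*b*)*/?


Syntax tree has 2 char leaf(s), 0 union(s), 3 star(s)
chars contribute 2×2 = 4; each union adds +2; each star adds +2
Total: 4 + 0 + 6 = 10 states


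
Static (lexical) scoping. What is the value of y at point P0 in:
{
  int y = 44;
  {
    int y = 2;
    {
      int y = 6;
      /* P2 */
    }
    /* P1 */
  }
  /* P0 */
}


y declared in the same block as P0
y = 44


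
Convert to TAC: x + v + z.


Break into single-operator statements:
t1 = x + v
t2 = t1 + z


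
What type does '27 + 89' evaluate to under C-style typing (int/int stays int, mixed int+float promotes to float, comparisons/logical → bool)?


Operand types: int + int
Rule: mixed int/float promotes to float; int/int stays int
Result type: int


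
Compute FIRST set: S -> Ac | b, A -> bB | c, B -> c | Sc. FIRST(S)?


Per alternative of S: FIRST(Ac) = {b, c}; FIRST(b) = {b}
FIRST(S) = {b, c}


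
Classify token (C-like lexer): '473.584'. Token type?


Pattern: digits with a decimal point
Type: FLOAT_LITERAL


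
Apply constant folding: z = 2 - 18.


2 - 18 = -16 at compile time
Optimized: z = -16


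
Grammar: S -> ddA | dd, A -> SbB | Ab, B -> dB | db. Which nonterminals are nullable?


A nonterminal is nullable iff some alternative derives ε (directly, or every symbol in it is nullable)
Nullable: {}


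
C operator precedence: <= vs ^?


'<=' is relational (level 7); '^' is bitwise XOR (level 4)
Higher level binds tighter
'<=' has higher precedence than '^'


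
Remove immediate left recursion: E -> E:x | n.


Left-recursive alternatives: E:x; non-recursive: n
Introduce E': E -> nE', E' -> :xE' | ε


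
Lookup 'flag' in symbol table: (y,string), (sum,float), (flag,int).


Lookup 'flag' → type int


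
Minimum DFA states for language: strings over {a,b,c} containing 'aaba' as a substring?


KMP-style automaton: 4 progress states + 1 absorbing accept = 5
Minimal DFA: 5 states


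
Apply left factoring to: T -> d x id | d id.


Common prefix: 'd'
Factored: T -> d T', T' -> x id | id


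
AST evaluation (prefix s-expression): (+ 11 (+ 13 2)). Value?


Evaluate inner: (+ 13 2) = 15
Evaluate root: (+ 11 15) = 26
Result: 26


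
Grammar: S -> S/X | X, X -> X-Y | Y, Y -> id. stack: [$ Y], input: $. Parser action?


'Y' (not preceded by X-) is the handle for X -> Y
Action: reduce (X -> Y)


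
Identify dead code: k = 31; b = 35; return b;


k is assigned but never read
Dead: 'k = 31'


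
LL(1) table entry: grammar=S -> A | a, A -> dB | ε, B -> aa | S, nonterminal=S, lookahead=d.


For [S, d]: 'd' ∈ FIRST(A)
Entry: S -> A


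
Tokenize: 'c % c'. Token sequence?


Scan left to right, longest-match per lexeme
Tokens: ID(c), OP(%), ID(c)


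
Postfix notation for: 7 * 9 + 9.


Left to right (same or higher precedence on left)
Postfix: 7 9 * 9 +


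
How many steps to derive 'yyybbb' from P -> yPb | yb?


Derivation: P => yPb => yyPbb => yyybbb
Steps: 3


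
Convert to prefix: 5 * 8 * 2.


left-to-right (same/higher precedence on left): tree is (* (* 5 8) 2)
Prefix: * * 5 8 2


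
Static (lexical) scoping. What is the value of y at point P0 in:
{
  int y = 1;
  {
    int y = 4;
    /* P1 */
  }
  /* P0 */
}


y declared in the same block as P0
y = 1


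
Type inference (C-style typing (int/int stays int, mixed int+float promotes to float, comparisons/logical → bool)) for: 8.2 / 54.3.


Operand types: float / float
Rule: mixed int/float promotes to float; int/int stays int
Result type: float


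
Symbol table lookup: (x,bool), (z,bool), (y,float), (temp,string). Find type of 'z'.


Lookup 'z' → type bool


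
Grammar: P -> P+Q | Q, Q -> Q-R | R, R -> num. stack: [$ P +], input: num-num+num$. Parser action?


no handle ('P+' is not any RHS); shift 'num'
Action: shift


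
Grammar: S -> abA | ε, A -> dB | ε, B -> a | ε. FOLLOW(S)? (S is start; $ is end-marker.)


$ ∈ FOLLOW(S). For each A -> αBβ: add FIRST(β)\{ε} to FOLLOW(B); if β nullable, add FOLLOW(A).
FOLLOW(S) = {$}


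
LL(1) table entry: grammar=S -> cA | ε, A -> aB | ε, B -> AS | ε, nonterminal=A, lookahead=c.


For [A, c]: ε is nullable and 'c' ∈ FOLLOW(A)
Entry: A -> ε


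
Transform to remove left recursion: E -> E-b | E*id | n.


Left-recursive alternatives: E-b, E*id; non-recursive: n
Introduce E': E -> nE', E' -> -bE' | *idE' | ε


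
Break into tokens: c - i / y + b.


Scan left to right, longest-match per lexeme
Tokens: ID(c), OP(-), ID(i), OP(/), ID(y), OP(+), ID(b)


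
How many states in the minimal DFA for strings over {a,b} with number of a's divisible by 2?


Track (count of a) mod 2: states 0..1, accept at 0
Minimal DFA: 2 states


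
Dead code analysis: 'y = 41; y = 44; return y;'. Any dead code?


first assignment to y is overwritten before any read
Dead: 'y = 41'


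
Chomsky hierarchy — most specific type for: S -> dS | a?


Right-linear: every RHS is a terminal or a terminal followed by one nonterminal
Classification: Type 3 (Regular)


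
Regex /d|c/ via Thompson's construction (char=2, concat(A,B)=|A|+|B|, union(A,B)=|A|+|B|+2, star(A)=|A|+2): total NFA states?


Syntax tree has 2 char leaf(s), 1 union(s), 0 star(s)
chars contribute 2×2 = 4; each union adds +2; each star adds +2
Total: 4 + 2 + 0 = 6 states


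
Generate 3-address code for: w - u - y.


Break into single-operator statements:
t1 = w - u
t2 = t1 - y


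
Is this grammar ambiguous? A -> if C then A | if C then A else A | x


dangling else: 'if C then if C then x else x' parses two ways
Ambiguous


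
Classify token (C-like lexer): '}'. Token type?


Pattern: delimiter/punctuation
Type: PUNCTUATION


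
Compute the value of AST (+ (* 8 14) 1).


Evaluate inner: (* 8 14) = 112
Evaluate root: (+ 112 1) = 113
Result: 113


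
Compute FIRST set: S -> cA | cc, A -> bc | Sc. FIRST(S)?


Per alternative of S: FIRST(cA) = {c}; FIRST(cc) = {c}
FIRST(S) = {c}


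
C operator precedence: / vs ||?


'/' is multiplicative (level 10); '||' is logical OR (level 1)
Higher level binds tighter
'/' has higher precedence than '||'


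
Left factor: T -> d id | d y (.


Common prefix: 'd'
Factored: T -> d T', T' -> id | y (


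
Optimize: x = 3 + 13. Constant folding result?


3 + 13 = 16 at compile time
Optimized: x = 16


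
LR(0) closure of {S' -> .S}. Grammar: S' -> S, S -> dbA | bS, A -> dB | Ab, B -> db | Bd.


Start: S' -> .S
For each item with dot before a nonterminal B, add B -> .γ for every B-production
Closure: [S' -> .S, S -> .dbA, S -> .bS]


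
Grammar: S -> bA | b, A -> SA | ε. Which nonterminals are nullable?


A nonterminal is nullable iff some alternative derives ε (directly, or every symbol in it is nullable)
Nullable: {A}


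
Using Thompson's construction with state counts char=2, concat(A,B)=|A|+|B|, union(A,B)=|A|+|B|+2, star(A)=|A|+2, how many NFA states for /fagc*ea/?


Syntax tree has 6 char leaf(s), 0 union(s), 1 star(s)
chars contribute 6×2 = 12; each union adds +2; each star adds +2
Total: 12 + 0 + 2 = 14 states


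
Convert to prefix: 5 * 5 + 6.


left-to-right (same/higher precedence on left): tree is (+ (* 5 5) 6)
Prefix: + * 5 5 6


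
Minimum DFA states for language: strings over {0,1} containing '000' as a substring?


KMP-style automaton: 3 progress states + 1 absorbing accept = 4
Minimal DFA: 4 states


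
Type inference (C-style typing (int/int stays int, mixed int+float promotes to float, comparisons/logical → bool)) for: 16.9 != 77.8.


Operand types: float != float
Rule: comparison yields bool
Result type: bool


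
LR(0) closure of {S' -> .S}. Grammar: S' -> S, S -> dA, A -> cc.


Start: S' -> .S
For each item with dot before a nonterminal B, add B -> .γ for every B-production
Closure: [S' -> .S, S -> .dA]


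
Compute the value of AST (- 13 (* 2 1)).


Evaluate inner: (* 2 1) = 2
Evaluate root: (- 13 2) = 11
Result: 11


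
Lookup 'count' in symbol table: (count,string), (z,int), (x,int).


Lookup 'count' → type string


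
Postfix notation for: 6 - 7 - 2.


Left to right (same or higher precedence on left)
Postfix: 6 7 - 2 -


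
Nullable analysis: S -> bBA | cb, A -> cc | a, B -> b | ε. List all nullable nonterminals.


A nonterminal is nullable iff some alternative derives ε (directly, or every symbol in it is nullable)
Nullable: {B}


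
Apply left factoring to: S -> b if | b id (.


Common prefix: 'b'
Factored: S -> b S', S' -> if | id (


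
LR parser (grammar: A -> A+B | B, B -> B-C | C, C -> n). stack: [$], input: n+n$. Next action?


no handle on stack; shift 'n'
Action: shift


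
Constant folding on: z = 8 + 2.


8 + 2 = 10 at compile time
Optimized: z = 10


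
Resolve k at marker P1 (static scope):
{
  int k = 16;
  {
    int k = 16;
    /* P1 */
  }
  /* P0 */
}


k declared in the same block as P1
k = 16


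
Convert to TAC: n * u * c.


Break into single-operator statements:
t1 = n * u
t2 = t1 * c


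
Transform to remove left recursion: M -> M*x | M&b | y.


Left-recursive alternatives: M*x, M&b; non-recursive: y
Introduce M': M -> yM', M' -> *xM' | &bM' | ε


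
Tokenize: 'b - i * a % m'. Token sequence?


Scan left to right, longest-match per lexeme
Tokens: ID(b), OP(-), ID(i), OP(*), ID(a), OP(%), ID(m)


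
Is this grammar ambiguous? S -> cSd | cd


balanced c^n…d^n: each string has a unique parse
Unambiguous


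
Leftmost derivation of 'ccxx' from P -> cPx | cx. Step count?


Derivation: P => cPx => ccxx
Steps: 2


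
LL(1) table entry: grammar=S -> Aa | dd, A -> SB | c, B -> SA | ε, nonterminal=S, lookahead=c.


For [S, c]: 'c' ∈ FIRST(Aa)
Entry: S -> Aa


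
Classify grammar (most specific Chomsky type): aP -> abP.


LHS has context (more than one symbol) and |LHS| ≤ |RHS|
Classification: Type 1 (Context-Sensitive)


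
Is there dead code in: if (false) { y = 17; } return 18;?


condition is constant false, so the whole block is unreachable
Dead: 'if (false) { y = 17; }'


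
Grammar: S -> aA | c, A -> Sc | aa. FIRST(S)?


Per alternative of S: FIRST(aA) = {a}; FIRST(c) = {c}
FIRST(S) = {a, c}


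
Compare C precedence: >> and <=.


'>>' is shift (level 8); '<=' is relational (level 7)
Higher level binds tighter
'>>' has higher precedence than '<='


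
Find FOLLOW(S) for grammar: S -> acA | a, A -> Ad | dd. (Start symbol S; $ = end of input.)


$ ∈ FOLLOW(S). For each A -> αBβ: add FIRST(β)\{ε} to FOLLOW(B); if β nullable, add FOLLOW(A).
FOLLOW(S) = {$}


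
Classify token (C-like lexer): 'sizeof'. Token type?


Pattern: reserved word
Type: KEYWORD


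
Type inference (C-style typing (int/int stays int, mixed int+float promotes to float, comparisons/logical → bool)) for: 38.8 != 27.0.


Operand types: float != float
Rule: comparison yields bool
Result type: bool


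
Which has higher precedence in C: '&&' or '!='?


'!=' is equality (level 6); '&&' is logical AND (level 2)
Higher level binds tighter
'!=' has higher precedence than '&&'


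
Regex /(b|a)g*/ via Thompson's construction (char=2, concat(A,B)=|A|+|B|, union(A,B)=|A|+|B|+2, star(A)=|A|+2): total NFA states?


Syntax tree has 3 char leaf(s), 1 union(s), 1 star(s)
chars contribute 3×2 = 6; each union adds +2; each star adds +2
Total: 6 + 2 + 2 = 10 states


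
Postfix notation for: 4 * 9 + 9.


Left to right (same or higher precedence on left)
Postfix: 4 9 * 9 +


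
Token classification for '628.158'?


Pattern: digits with a decimal point
Type: FLOAT_LITERAL


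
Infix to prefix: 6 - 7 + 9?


left-to-right (same/higher precedence on left): tree is (+ (- 6 7) 9)
Prefix: + - 6 7 9


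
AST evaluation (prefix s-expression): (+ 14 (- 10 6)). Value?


Evaluate inner: (- 10 6) = 4
Evaluate root: (+ 14 4) = 18
Result: 18


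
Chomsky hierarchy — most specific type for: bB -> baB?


LHS has context (more than one symbol) and |LHS| ≤ |RHS|
Classification: Type 1 (Context-Sensitive)


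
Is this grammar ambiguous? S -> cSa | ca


balanced c^n…a^n: each string has a unique parse
Unambiguous


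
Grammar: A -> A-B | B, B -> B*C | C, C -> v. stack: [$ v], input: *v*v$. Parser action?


'v' on top is the handle for C -> v
Action: reduce (C -> v)


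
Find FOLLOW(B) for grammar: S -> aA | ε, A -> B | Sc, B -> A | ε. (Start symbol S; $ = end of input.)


$ ∈ FOLLOW(S). For each A -> αBβ: add FIRST(β)\{ε} to FOLLOW(B); if β nullable, add FOLLOW(A).
FOLLOW(B) = {$, c}


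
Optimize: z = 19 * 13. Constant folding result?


19 * 13 = 247 at compile time
Optimized: z = 247


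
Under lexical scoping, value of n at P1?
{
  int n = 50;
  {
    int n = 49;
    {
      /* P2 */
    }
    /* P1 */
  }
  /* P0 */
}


n declared in the same block as P1
n = 49


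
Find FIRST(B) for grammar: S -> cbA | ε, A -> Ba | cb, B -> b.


Per alternative of B: FIRST(b) = {b}
FIRST(B) = {b}


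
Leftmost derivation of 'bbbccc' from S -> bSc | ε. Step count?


Derivation: S => bSc => bbScc => bbbSccc => bbbccc
Steps: 4


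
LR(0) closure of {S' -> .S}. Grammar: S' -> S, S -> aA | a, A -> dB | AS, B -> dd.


Start: S' -> .S
For each item with dot before a nonterminal B, add B -> .γ for every B-production
Closure: [S' -> .S, S -> .aA, S -> .a]


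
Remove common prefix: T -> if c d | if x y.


Common prefix: 'if'
Factored: T -> if T', T' -> c d | x y


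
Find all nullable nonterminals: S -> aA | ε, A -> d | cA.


A nonterminal is nullable iff some alternative derives ε (directly, or every symbol in it is nullable)
Nullable: {S}


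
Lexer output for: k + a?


Scan left to right, longest-match per lexeme
Tokens: ID(k), OP(+), ID(a)


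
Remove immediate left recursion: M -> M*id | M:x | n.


Left-recursive alternatives: M*id, M:x; non-recursive: n
Introduce M': M -> nM', M' -> *idM' | :xM' | ε


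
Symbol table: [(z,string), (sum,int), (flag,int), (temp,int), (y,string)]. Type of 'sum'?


Lookup 'sum' → type int


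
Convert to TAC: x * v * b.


Break into single-operator statements:
t1 = x * v
t2 = t1 * b


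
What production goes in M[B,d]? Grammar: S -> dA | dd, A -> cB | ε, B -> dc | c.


For [B, d]: 'd' ∈ FIRST(dc)
Entry: B -> dc


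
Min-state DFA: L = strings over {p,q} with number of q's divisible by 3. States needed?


Track (count of q) mod 3: states 0..2, accept at 0
Minimal DFA: 3 states


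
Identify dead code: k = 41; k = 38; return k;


first assignment to k is overwritten before any read
Dead: 'k = 41'


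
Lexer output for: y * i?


Scan left to right, longest-match per lexeme
Tokens: ID(y), OP(*), ID(i)


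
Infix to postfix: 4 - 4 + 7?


Left to right (same or higher precedence on left)
Postfix: 4 4 - 7 +


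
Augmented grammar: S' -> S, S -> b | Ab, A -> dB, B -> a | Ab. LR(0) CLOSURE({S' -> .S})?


Start: S' -> .S
For each item with dot before a nonterminal B, add B -> .γ for every B-production
Closure: [S' -> .S, S -> .b, S -> .Ab, A -> .dB]


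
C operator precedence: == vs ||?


'==' is equality (level 6); '||' is logical OR (level 1)
Higher level binds tighter
'==' has higher precedence than '||'


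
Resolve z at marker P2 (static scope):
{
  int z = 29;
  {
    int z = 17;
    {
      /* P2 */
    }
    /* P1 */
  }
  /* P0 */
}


P2's block does not declare z; resolves to the enclosing declaration at depth 1
z = 17


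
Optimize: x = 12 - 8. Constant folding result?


12 - 8 = 4 at compile time
Optimized: x = 4


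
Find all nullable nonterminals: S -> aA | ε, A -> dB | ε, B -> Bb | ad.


A nonterminal is nullable iff some alternative derives ε (directly, or every symbol in it is nullable)
Nullable: {A, S}


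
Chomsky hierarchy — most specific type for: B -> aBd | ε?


Single nonterminal LHS, but a^n d^n is not regular
Classification: Type 2 (Context-Free)


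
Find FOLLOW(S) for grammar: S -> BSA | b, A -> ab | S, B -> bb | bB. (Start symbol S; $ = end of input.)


$ ∈ FOLLOW(S). For each A -> αBβ: add FIRST(β)\{ε} to FOLLOW(B); if β nullable, add FOLLOW(A).
FOLLOW(S) = {$, a, b}


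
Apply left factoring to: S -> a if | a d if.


Common prefix: 'a'
Factored: S -> a S', S' -> if | d if


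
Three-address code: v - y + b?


Break into single-operator statements:
t1 = v - y
t2 = t1 + b


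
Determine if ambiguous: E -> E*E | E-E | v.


'v*v-v' has two parse trees (no precedence encoded between * and -)
Ambiguous


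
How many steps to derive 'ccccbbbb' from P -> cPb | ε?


Derivation: P => cPb => ccPbb => cccPbbb => ccccPbbbb => ccccbbbb
Steps: 5


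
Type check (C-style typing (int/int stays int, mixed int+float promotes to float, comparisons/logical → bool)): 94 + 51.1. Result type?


Operand types: int + float
Rule: mixed int/float promotes to float; int/int stays int
Result type: float


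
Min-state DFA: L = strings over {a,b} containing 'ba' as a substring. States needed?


KMP-style automaton: 2 progress states + 1 absorbing accept = 3
Minimal DFA: 3 states


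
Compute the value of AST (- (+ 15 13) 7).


Evaluate inner: (+ 15 13) = 28
Evaluate root: (- 28 7) = 21
Result: 21


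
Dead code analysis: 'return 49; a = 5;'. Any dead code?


statement follows a return and is unreachable
Dead: 'a = 5'


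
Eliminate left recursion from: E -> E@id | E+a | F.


Left-recursive alternatives: E@id, E+a; non-recursive: F
Introduce E': E -> FE', E' -> @idE' | +aE' | ε


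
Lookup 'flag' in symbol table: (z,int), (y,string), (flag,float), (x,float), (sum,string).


Lookup 'flag' → type float


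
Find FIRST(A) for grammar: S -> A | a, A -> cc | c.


Per alternative of A: FIRST(cc) = {c}; FIRST(c) = {c}
FIRST(A) = {c}


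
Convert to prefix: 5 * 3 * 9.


left-to-right (same/higher precedence on left): tree is (* (* 5 3) 9)
Prefix: * * 5 3 9


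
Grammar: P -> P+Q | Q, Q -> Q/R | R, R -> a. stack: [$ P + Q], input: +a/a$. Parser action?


handle 'P+Q' on top; lookahead ∈ FOLLOW(P) = {+, $}
Action: reduce (P -> P+Q)


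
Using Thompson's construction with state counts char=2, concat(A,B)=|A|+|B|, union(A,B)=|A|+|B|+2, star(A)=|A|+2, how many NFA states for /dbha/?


Syntax tree has 4 char leaf(s), 0 union(s), 0 star(s)
chars contribute 4×2 = 8; each union adds +2; each star adds +2
Total: 8 + 0 + 0 = 8 states


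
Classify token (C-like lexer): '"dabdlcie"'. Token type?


Pattern: double-quoted sequence
Type: STRING_LITERAL


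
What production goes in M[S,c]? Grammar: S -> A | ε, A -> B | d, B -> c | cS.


For [S, c]: 'c' ∈ FIRST(A)
Entry: S -> A


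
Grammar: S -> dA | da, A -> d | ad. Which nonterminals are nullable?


A nonterminal is nullable iff some alternative derives ε (directly, or every symbol in it is nullable)
Nullable: {}


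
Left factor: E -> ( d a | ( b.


Common prefix: '('
Factored: E -> ( E', E' -> d a | b


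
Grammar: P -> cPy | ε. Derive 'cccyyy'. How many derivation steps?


Derivation: P => cPy => ccPyy => cccPyyy => cccyyy
Steps: 4


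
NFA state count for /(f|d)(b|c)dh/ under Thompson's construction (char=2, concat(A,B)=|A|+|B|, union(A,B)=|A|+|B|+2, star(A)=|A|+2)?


Syntax tree has 6 char leaf(s), 2 union(s), 0 star(s)
chars contribute 6×2 = 12; each union adds +2; each star adds +2
Total: 12 + 4 + 0 = 16 states


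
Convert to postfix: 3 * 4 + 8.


Left to right (same or higher precedence on left)
Postfix: 3 4 * 8 +


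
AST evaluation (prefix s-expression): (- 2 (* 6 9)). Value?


Evaluate inner: (* 6 9) = 54
Evaluate root: (- 2 54) = -52
Result: -52


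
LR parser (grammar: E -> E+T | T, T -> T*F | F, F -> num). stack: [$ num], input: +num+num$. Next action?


'num' on top is the handle for F -> num
Action: reduce (F -> num)


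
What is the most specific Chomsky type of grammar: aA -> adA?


LHS has context (more than one symbol) and |LHS| ≤ |RHS|
Classification: Type 1 (Context-Sensitive)


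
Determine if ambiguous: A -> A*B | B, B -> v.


precedence layered via separate nonterminal B: deterministic
Unambiguous


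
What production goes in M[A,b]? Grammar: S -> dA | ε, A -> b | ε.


For [A, b]: 'b' ∈ FIRST(b)
Entry: A -> b


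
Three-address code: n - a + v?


Break into single-operator statements:
t1 = n - a
t2 = t1 + v


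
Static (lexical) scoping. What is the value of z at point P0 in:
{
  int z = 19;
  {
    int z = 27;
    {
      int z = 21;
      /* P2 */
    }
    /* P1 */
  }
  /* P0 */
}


z declared in the same block as P0
z = 19


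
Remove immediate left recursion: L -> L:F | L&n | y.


Left-recursive alternatives: L:F, L&n; non-recursive: y
Introduce L': L -> yL', L' -> :FL' | &nL' | ε


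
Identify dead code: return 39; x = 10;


statement follows a return and is unreachable
Dead: 'x = 10'


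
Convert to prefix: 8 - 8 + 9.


left-to-right (same/higher precedence on left): tree is (+ (- 8 8) 9)
Prefix: + - 8 8 9


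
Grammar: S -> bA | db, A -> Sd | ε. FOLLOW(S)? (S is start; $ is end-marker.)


$ ∈ FOLLOW(S). For each A -> αBβ: add FIRST(β)\{ε} to FOLLOW(B); if β nullable, add FOLLOW(A).
FOLLOW(S) = {$, d}


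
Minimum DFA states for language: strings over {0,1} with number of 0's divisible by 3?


Track (count of 0) mod 3: states 0..2, accept at 0
Minimal DFA: 3 states


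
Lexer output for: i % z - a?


Scan left to right, longest-match per lexeme
Tokens: ID(i), OP(%), ID(z), OP(-), ID(a)


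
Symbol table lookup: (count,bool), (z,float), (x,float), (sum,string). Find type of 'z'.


Lookup 'z' → type float


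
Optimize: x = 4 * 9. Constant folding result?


4 * 9 = 36 at compile time
Optimized: x = 36


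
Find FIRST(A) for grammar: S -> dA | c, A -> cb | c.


Per alternative of A: FIRST(cb) = {c}; FIRST(c) = {c}
FIRST(A) = {c}


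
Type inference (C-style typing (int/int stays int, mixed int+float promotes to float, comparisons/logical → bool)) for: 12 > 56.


Operand types: int > int
Rule: comparison yields bool
Result type: bool


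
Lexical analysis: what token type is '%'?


Pattern: operator symbol
Type: OPERATOR


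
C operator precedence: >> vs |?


'>>' is shift (level 8); '|' is bitwise OR (level 3)
Higher level binds tighter
'>>' has higher precedence than '|'


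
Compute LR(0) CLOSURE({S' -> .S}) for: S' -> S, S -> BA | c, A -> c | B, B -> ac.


Start: S' -> .S
For each item with dot before a nonterminal B, add B -> .γ for every B-production
Closure: [S' -> .S, S -> .BA, S -> .c, B -> .ac]


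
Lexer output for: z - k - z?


Scan left to right, longest-match per lexeme
Tokens: ID(z), OP(-), ID(k), OP(-), ID(z)


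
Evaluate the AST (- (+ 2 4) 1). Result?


Evaluate inner: (+ 2 4) = 6
Evaluate root: (- 6 1) = 5
Result: 5


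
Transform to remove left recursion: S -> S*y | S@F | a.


Left-recursive alternatives: S*y, S@F; non-recursive: a
Introduce S': S -> aS', S' -> *yS' | @FS' | ε


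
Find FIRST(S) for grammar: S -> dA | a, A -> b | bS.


Per alternative of S: FIRST(dA) = {d}; FIRST(a) = {a}
FIRST(S) = {a, d}


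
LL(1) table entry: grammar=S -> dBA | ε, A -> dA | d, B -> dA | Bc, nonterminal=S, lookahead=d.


For [S, d]: 'd' ∈ FIRST(dBA)
Entry: S -> dBA


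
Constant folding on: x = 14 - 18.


14 - 18 = -4 at compile time
Optimized: x = -4


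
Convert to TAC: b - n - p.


Break into single-operator statements:
t1 = b - n
t2 = t1 - p


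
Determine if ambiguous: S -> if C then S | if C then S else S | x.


dangling else: 'if C then if C then x else x' parses two ways
Ambiguous


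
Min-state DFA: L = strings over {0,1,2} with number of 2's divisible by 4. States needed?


Track (count of 2) mod 4: states 0..3, accept at 0
Minimal DFA: 4 states


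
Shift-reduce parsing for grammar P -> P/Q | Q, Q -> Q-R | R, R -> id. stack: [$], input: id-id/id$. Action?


no handle on stack; shift 'id'
Action: shift


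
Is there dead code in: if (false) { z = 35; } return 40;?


condition is constant false, so the whole block is unreachable
Dead: 'if (false) { z = 35; }'


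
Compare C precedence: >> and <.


'>>' is shift (level 8); '<' is relational (level 7)
Higher level binds tighter
'>>' has higher precedence than '<'


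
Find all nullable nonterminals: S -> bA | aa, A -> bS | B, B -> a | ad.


A nonterminal is nullable iff some alternative derives ε (directly, or every symbol in it is nullable)
Nullable: {}


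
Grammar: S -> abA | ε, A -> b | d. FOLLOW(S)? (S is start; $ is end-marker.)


$ ∈ FOLLOW(S). For each A -> αBβ: add FIRST(β)\{ε} to FOLLOW(B); if β nullable, add FOLLOW(A).
FOLLOW(S) = {$}


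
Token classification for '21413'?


Pattern: digits only
Type: INTEGER_LITERAL


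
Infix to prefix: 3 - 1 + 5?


left-to-right (same/higher precedence on left): tree is (+ (- 3 1) 5)
Prefix: + - 3 1 5


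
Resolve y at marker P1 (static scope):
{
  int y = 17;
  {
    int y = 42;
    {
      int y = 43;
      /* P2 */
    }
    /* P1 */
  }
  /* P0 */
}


y declared in the same block as P1
y = 42


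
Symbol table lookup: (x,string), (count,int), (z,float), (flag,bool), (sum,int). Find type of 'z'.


Lookup 'z' → type float


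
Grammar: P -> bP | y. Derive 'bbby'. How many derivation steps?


Derivation: P => bP => bbP => bbbP => bbby
Steps: 4


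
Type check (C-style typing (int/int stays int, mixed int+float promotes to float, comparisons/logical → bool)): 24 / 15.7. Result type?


Operand types: int / float
Rule: mixed int/float promotes to float; int/int stays int
Result type: float


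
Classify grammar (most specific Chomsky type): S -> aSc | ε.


Single nonterminal LHS, but a^n c^n is not regular
Classification: Type 2 (Context-Free)


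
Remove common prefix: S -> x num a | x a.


Common prefix: 'x'
Factored: S -> x S', S' -> num a | a


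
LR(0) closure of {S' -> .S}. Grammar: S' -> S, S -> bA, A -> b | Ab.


Start: S' -> .S
For each item with dot before a nonterminal B, add B -> .γ for every B-production
Closure: [S' -> .S, S -> .bA]


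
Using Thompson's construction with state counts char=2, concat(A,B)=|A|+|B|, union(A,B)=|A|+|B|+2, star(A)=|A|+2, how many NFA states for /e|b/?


Syntax tree has 2 char leaf(s), 1 union(s), 0 star(s)
chars contribute 2×2 = 4; each union adds +2; each star adds +2
Total: 4 + 2 + 0 = 6 states


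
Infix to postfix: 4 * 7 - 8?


Left to right (same or higher precedence on left)
Postfix: 4 7 * 8 -


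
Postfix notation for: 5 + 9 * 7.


* has higher precedence, evaluate 9*7 first
Postfix: 5 9 7 * +


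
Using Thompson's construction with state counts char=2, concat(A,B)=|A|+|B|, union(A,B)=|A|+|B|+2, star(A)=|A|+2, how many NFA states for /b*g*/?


Syntax tree has 2 char leaf(s), 0 union(s), 2 star(s)
chars contribute 2×2 = 4; each union adds +2; each star adds +2
Total: 4 + 0 + 4 = 8 states


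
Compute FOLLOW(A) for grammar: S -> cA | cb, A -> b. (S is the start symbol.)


$ ∈ FOLLOW(S). For each A -> αBβ: add FIRST(β)\{ε} to FOLLOW(B); if β nullable, add FOLLOW(A).
FOLLOW(A) = {$}


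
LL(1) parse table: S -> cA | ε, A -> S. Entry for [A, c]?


For [A, c]: 'c' ∈ FIRST(S)
Entry: A -> S


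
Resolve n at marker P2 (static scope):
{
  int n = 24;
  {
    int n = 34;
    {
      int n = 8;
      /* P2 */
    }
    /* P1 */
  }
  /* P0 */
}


n declared in the same block as P2
n = 8


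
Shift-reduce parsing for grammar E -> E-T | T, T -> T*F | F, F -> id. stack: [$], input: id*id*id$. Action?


no handle on stack; shift 'id'
Action: shift


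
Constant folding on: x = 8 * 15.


8 * 15 = 120 at compile time
Optimized: x = 120


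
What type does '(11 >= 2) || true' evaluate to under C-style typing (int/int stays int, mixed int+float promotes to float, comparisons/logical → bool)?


Operand types: bool || bool
Rule: logical operators take bool operands and yield bool
Result type: bool


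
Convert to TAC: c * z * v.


Break into single-operator statements:
t1 = c * z
t2 = t1 * v


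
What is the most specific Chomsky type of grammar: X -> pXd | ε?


Single nonterminal LHS, but p^n d^n is not regular
Classification: Type 2 (Context-Free)


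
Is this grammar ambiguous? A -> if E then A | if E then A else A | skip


dangling else: 'if E then if E then skip else skip' parses two ways
Ambiguous


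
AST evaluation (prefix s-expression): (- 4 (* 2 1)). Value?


Evaluate inner: (* 2 1) = 2
Evaluate root: (- 4 2) = 2
Result: 2


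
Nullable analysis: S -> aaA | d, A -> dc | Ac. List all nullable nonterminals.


A nonterminal is nullable iff some alternative derives ε (directly, or every symbol in it is nullable)
Nullable: {}


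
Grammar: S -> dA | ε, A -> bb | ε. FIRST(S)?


Per alternative of S: FIRST(dA) = {d}; FIRST(ε) = {ε}
FIRST(S) = {d, ε}


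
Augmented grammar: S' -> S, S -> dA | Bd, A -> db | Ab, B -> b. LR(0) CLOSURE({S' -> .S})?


Start: S' -> .S
For each item with dot before a nonterminal B, add B -> .γ for every B-production
Closure: [S' -> .S, S -> .dA, S -> .Bd, B -> .b]
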